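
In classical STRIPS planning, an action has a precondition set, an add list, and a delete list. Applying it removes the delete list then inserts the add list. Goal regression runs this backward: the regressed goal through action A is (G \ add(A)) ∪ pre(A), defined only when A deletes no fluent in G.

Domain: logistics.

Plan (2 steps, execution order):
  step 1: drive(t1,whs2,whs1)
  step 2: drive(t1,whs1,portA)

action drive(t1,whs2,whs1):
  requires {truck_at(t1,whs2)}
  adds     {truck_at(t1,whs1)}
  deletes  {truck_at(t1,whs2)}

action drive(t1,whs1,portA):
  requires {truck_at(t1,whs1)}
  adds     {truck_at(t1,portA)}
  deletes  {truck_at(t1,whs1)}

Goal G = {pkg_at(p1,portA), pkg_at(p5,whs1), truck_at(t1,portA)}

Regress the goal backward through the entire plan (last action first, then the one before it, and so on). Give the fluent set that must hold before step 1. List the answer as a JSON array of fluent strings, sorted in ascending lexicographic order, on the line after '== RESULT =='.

Regress step by step:
  through step 2 (drive(t1,whs1,portA)): drop {truck_at(t1,portA)}, keep {pkg_at(p1,portA), pkg_at(p5,whs1)}, require {truck_at(t1,whs1)}
    → {pkg_at(p1,portA), pkg_at(p5,whs1), truck_at(t1,whs1)}
  through step 1 (drive(t1,whs2,whs1)): drop {truck_at(t1,whs1)}, keep {pkg_at(p1,portA), pkg_at(p5,whs1)}, require {truck_at(t1,whs2)}
    → {pkg_at(p1,portA), pkg_at(p5,whs1), truck_at(t1,whs2)}

== RESULT ==
["pkg_at(p1,portA)", "pkg_at(p5,whs1)", "truck_at(t1,whs2)"]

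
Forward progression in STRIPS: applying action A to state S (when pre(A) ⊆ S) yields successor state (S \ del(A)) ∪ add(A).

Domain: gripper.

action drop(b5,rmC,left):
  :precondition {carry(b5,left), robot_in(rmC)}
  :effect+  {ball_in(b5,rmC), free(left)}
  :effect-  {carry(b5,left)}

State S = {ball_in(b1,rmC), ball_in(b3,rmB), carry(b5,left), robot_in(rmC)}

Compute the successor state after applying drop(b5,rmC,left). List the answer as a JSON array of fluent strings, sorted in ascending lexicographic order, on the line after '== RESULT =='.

Compute (S \ del) ∪ add:
  pre ⊆ S: {carry(b5,left), robot_in(rmC)} ⊆ S  — applicable
  S \ del = {ball_in(b1,rmC), ball_in(b3,rmB), robot_in(rmC)}
  ∪ add   = {ball_in(b1,rmC), ball_in(b3,rmB), ball_in(b5,rmC), free(left), robot_in(rmC)}

== RESULT ==
["ball_in(b1,rmC)", "ball_in(b3,rmB)", "ball_in(b5,rmC)", "free(left)", "robot_in(rmC)"]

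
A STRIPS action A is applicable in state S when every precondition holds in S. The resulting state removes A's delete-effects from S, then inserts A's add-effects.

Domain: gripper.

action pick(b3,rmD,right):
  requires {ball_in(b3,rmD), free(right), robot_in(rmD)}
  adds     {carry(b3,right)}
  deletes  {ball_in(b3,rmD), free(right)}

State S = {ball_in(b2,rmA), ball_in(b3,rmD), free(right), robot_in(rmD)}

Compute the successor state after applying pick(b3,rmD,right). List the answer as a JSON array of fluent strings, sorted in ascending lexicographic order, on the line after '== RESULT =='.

Compute (S \ del) ∪ add:
  pre ⊆ S: {ball_in(b3,rmD), free(right), robot_in(rmD)} ⊆ S  — applicable
  S \ del = {ball_in(b2,rmA), robot_in(rmD)}
  ∪ add   = {ball_in(b2,rmA), carry(b3,right), robot_in(rmD)}

== RESULT ==
["ball_in(b2,rmA)", "carry(b3,right)", "robot_in(rmD)"]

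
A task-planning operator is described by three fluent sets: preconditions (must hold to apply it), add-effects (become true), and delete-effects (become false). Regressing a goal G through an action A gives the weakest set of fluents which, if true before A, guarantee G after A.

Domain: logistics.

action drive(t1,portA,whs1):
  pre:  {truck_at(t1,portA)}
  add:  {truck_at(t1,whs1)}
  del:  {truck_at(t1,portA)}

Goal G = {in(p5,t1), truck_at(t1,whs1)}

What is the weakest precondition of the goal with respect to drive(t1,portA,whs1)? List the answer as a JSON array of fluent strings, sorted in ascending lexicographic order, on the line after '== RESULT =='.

Compute (G \ add) ∪ pre:
  G ∩ del = {}  (empty — regression defined)
  G \ add = {in(p5,t1), truck_at(t1,whs1)} \ {truck_at(t1,whs1)} = {in(p5,t1)}
  ∪ pre   = {in(p5,t1)} ∪ {truck_at(t1,portA)}
          = {in(p5,t1), truck_at(t1,portA)}

== RESULT ==
["in(p5,t1)", "truck_at(t1,portA)"]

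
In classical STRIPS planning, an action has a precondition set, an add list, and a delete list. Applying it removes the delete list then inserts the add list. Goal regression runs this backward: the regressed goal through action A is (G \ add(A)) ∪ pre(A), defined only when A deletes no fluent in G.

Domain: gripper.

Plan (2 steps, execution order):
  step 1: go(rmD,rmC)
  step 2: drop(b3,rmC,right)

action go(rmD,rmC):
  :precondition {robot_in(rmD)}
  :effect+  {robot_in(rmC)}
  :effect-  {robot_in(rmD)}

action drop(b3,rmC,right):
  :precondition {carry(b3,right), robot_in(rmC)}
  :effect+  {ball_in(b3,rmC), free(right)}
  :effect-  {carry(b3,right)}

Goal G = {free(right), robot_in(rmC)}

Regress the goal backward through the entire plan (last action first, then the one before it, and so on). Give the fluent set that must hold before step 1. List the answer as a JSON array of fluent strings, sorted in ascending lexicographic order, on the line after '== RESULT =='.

Work backward from the goal:
  through step 2 (drop(b3,rmC,right)): drop {free(right)}, keep {robot_in(rmC)}, require {carry(b3,right), robot_in(rmC)}
    → {carry(b3,right), robot_in(rmC)}
  through step 1 (go(rmD,rmC)): drop {robot_in(rmC)}, keep {carry(b3,right)}, require {robot_in(rmD)}
    → {carry(b3,right), robot_in(rmD)}

== RESULT ==
["carry(b3,right)", "robot_in(rmD)"]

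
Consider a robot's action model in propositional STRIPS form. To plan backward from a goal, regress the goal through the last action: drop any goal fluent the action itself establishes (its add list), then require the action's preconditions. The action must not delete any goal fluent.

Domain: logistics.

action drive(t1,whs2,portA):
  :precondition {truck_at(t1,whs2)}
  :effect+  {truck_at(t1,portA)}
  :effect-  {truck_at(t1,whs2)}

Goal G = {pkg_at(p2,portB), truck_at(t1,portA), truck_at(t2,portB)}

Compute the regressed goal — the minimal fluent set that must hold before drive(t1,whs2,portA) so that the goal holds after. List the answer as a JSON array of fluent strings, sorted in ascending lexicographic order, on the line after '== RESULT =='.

Compute (G \ add) ∪ pre:
  G ∩ del = {}  (empty — regression defined)
  G \ add = {pkg_at(p2,portB), truck_at(t1,portA), truck_at(t2,portB)} \ {truck_at(t1,portA)} = {pkg_at(p2,portB), truck_at(t2,portB)}
  ∪ pre   = {pkg_at(p2,portB), truck_at(t2,portB)} ∪ {truck_at(t1,whs2)}
          = {pkg_at(p2,portB), truck_at(t1,whs2), truck_at(t2,portB)}

== RESULT ==
["pkg_at(p2,portB)", "truck_at(t1,whs2)", "truck_at(t2,portB)"]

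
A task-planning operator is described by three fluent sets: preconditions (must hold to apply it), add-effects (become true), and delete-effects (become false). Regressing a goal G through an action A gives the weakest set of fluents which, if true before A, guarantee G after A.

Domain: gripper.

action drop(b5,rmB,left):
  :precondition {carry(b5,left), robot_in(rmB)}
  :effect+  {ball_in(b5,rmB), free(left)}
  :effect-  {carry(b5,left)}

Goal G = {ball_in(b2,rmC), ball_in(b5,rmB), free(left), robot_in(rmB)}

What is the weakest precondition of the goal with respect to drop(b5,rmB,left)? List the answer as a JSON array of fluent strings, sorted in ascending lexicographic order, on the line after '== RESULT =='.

Compute (G \ add) ∪ pre:
  G ∩ del = {}  (empty — regression defined)
  G \ add = {ball_in(b2,rmC), ball_in(b5,rmB), free(left), robot_in(rmB)} \ {ball_in(b5,rmB), free(left)} = {ball_in(b2,rmC), robot_in(rmB)}
  ∪ pre   = {ball_in(b2,rmC), robot_in(rmB)} ∪ {carry(b5,left), robot_in(rmB)}
          = {ball_in(b2,rmC), carry(b5,left), robot_in(rmB)}

== RESULT ==
["ball_in(b2,rmC)", "carry(b5,left)", "robot_in(rmB)"]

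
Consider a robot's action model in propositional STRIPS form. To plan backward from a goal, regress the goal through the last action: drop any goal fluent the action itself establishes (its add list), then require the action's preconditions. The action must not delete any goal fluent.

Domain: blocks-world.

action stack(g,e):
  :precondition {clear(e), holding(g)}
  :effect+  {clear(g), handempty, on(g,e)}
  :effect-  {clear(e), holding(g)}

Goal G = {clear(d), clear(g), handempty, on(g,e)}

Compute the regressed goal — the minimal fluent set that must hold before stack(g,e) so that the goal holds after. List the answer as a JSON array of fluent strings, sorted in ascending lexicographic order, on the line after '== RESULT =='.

Compute (G \ add) ∪ pre:
  G ∩ del = {}  (empty — regression defined)
  G \ add = {clear(d), clear(g), handempty, on(g,e)} \ {clear(g), handempty, on(g,e)} = {clear(d)}
  ∪ pre   = {clear(d)} ∪ {clear(e), holding(g)}
          = {clear(d), clear(e), holding(g)}

== RESULT ==
["clear(d)", "clear(e)", "holding(g)"]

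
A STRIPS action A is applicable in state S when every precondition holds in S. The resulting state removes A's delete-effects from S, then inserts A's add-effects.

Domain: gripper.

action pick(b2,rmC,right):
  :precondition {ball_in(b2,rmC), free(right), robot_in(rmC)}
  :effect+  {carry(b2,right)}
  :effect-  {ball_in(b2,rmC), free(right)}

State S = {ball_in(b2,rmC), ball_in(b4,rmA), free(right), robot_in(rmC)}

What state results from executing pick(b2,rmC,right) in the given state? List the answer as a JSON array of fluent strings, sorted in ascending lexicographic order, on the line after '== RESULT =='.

Progress:
  pre ⊆ S: {ball_in(b2,rmC), free(right), robot_in(rmC)} ⊆ S  — applicable
  S \ del = {ball_in(b4,rmA), robot_in(rmC)}
  ∪ add   = {ball_in(b4,rmA), carry(b2,right), robot_in(rmC)}

== RESULT ==
["ball_in(b4,rmA)", "carry(b2,right)", "robot_in(rmC)"]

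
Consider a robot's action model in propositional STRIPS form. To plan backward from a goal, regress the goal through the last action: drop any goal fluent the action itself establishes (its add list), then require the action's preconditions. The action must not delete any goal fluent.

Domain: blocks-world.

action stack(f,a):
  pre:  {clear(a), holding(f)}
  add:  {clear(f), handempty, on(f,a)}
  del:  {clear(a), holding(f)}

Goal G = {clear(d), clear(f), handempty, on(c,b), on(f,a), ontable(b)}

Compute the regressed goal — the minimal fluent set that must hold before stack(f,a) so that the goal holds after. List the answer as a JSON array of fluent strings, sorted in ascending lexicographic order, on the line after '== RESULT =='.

Compute (G \ add) ∪ pre:
  G ∩ del = {}  (empty — regression defined)
  G \ add = {clear(d), clear(f), handempty, on(c,b), on(f,a), ontable(b)} \ {clear(f), handempty, on(f,a)} = {clear(d), on(c,b), ontable(b)}
  ∪ pre   = {clear(d), on(c,b), ontable(b)} ∪ {clear(a), holding(f)}
          = {clear(a), clear(d), holding(f), on(c,b), ontable(b)}

== RESULT ==
["clear(a)", "clear(d)", "holding(f)", "on(c,b)", "ontable(b)"]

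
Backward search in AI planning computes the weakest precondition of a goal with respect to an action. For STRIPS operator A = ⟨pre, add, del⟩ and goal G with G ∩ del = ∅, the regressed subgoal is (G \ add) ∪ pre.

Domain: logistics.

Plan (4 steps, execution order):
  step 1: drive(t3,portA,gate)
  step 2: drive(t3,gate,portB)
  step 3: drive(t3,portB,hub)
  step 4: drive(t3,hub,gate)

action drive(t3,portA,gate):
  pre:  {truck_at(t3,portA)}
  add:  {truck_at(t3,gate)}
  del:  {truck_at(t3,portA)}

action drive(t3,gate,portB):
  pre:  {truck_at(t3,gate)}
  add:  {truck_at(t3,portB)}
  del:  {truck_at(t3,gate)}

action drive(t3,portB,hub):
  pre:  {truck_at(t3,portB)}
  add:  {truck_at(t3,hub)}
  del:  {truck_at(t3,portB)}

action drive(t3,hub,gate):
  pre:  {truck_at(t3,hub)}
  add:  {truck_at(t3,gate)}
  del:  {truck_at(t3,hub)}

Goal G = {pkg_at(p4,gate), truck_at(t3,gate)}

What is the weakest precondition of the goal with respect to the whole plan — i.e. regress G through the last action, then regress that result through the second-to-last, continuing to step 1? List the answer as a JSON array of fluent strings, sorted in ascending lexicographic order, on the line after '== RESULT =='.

Work backward from the goal:
  through step 4 (drive(t3,hub,gate)): drop {truck_at(t3,gate)}, keep {pkg_at(p4,gate)}, require {truck_at(t3,hub)}
    → {pkg_at(p4,gate), truck_at(t3,hub)}
  through step 3 (drive(t3,portB,hub)): drop {truck_at(t3,hub)}, keep {pkg_at(p4,gate)}, require {truck_at(t3,portB)}
    → {pkg_at(p4,gate), truck_at(t3,portB)}
  through step 2 (drive(t3,gate,portB)): drop {truck_at(t3,portB)}, keep {pkg_at(p4,gate)}, require {truck_at(t3,gate)}
    → {pkg_at(p4,gate), truck_at(t3,gate)}
  through step 1 (drive(t3,portA,gate)): drop {truck_at(t3,gate)}, keep {pkg_at(p4,gate)}, require {truck_at(t3,portA)}
    → {pkg_at(p4,gate), truck_at(t3,portA)}

== RESULT ==
["pkg_at(p4,gate)", "truck_at(t3,portA)"]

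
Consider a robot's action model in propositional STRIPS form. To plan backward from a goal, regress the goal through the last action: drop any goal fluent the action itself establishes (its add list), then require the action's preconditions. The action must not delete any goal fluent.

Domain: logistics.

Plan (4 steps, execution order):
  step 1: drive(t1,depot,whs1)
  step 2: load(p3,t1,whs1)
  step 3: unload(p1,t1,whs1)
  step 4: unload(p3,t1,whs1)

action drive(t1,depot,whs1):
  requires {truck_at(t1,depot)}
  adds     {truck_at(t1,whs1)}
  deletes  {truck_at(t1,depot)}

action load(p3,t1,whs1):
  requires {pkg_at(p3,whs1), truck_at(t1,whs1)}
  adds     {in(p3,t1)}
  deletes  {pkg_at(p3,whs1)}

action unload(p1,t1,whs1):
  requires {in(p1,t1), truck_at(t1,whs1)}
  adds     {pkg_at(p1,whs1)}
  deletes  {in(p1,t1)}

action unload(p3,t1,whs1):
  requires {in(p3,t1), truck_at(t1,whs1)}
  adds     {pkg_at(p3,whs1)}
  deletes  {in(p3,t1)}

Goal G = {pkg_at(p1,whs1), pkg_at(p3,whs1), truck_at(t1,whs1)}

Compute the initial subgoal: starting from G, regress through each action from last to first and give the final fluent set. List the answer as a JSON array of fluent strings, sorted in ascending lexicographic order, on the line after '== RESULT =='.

Work backward from the goal:
  through step 4 (unload(p3,t1,whs1)): drop {pkg_at(p3,whs1)}, keep {pkg_at(p1,whs1), truck_at(t1,whs1)}, require {in(p3,t1), truck_at(t1,whs1)}
    → {in(p3,t1), pkg_at(p1,whs1), truck_at(t1,whs1)}
  through step 3 (unload(p1,t1,whs1)): drop {pkg_at(p1,whs1)}, keep {in(p3,t1), truck_at(t1,whs1)}, require {in(p1,t1), truck_at(t1,whs1)}
    → {in(p1,t1), in(p3,t1), truck_at(t1,whs1)}
  through step 2 (load(p3,t1,whs1)): drop {in(p3,t1)}, keep {in(p1,t1), truck_at(t1,whs1)}, require {pkg_at(p3,whs1), truck_at(t1,whs1)}
    → {in(p1,t1), pkg_at(p3,whs1), truck_at(t1,whs1)}
  through step 1 (drive(t1,depot,whs1)): drop {truck_at(t1,whs1)}, keep {in(p1,t1), pkg_at(p3,whs1)}, require {truck_at(t1,depot)}
    → {in(p1,t1), pkg_at(p3,whs1), truck_at(t1,depot)}

== RESULT ==
["in(p1,t1)", "pkg_at(p3,whs1)", "truck_at(t1,depot)"]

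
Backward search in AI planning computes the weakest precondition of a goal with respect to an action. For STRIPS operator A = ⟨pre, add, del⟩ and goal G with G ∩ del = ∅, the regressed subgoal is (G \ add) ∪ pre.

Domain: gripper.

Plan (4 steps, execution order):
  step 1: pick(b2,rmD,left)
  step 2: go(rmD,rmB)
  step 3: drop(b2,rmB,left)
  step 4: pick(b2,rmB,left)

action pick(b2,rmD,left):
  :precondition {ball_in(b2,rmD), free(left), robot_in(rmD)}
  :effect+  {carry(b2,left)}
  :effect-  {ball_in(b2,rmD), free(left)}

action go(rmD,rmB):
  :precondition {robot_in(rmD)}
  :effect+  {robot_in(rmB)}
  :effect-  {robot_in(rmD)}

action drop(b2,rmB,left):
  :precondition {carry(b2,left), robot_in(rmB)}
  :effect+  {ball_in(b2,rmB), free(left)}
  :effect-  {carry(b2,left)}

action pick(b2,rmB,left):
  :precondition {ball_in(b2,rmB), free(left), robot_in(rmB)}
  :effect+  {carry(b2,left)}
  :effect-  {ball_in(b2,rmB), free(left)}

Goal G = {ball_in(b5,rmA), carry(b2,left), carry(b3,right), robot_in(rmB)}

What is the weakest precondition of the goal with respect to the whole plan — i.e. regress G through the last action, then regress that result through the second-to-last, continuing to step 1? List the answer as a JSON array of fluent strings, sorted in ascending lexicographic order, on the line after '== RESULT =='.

Work backward from the goal:
  through step 4 (pick(b2,rmB,left)): drop {carry(b2,left)}, keep {ball_in(b5,rmA), carry(b3,right), robot_in(rmB)}, require {ball_in(b2,rmB), free(left), robot_in(rmB)}
    → {ball_in(b2,rmB), ball_in(b5,rmA), carry(b3,right), free(left), robot_in(rmB)}
  through step 3 (drop(b2,rmB,left)): drop {ball_in(b2,rmB), free(left)}, keep {ball_in(b5,rmA), carry(b3,right), robot_in(rmB)}, require {carry(b2,left), robot_in(rmB)}
    → {ball_in(b5,rmA), carry(b2,left), carry(b3,right), robot_in(rmB)}
  through step 2 (go(rmD,rmB)): drop {robot_in(rmB)}, keep {ball_in(b5,rmA), carry(b2,left), carry(b3,right)}, require {robot_in(rmD)}
    → {ball_in(b5,rmA), carry(b2,left), carry(b3,right), robot_in(rmD)}
  through step 1 (pick(b2,rmD,left)): drop {carry(b2,left)}, keep {ball_in(b5,rmA), carry(b3,right), robot_in(rmD)}, require {ball_in(b2,rmD), free(left), robot_in(rmD)}
    → {ball_in(b2,rmD), ball_in(b5,rmA), carry(b3,right), free(left), robot_in(rmD)}

== RESULT ==
["ball_in(b2,rmD)", "ball_in(b5,rmA)", "carry(b3,right)", "free(left)", "robot_in(rmD)"]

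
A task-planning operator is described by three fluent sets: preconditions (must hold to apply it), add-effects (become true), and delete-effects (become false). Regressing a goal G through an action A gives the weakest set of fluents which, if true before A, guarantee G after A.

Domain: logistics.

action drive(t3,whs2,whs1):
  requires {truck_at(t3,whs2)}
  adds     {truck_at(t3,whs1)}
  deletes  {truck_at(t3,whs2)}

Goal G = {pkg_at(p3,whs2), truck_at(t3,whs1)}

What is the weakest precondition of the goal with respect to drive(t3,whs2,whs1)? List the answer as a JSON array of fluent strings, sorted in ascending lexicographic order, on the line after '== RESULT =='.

Compute (G \ add) ∪ pre:
  G ∩ del = {}  (empty — regression defined)
  G \ add = {pkg_at(p3,whs2), truck_at(t3,whs1)} \ {truck_at(t3,whs1)} = {pkg_at(p3,whs2)}
  ∪ pre   = {pkg_at(p3,whs2)} ∪ {truck_at(t3,whs2)}
          = {pkg_at(p3,whs2), truck_at(t3,whs2)}

== RESULT ==
["pkg_at(p3,whs2)", "truck_at(t3,whs2)"]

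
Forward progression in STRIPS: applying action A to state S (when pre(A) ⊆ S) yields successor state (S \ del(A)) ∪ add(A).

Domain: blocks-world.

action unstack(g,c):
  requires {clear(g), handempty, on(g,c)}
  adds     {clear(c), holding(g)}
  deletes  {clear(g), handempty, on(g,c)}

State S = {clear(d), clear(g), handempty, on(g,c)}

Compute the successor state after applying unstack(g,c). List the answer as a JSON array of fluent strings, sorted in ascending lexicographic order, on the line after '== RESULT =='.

Progress:
  pre ⊆ S: {clear(g), handempty, on(g,c)} ⊆ S  — applicable
  S \ del = {clear(d)}
  ∪ add   = {clear(c), clear(d), holding(g)}

== RESULT ==
["clear(c)", "clear(d)", "holding(g)"]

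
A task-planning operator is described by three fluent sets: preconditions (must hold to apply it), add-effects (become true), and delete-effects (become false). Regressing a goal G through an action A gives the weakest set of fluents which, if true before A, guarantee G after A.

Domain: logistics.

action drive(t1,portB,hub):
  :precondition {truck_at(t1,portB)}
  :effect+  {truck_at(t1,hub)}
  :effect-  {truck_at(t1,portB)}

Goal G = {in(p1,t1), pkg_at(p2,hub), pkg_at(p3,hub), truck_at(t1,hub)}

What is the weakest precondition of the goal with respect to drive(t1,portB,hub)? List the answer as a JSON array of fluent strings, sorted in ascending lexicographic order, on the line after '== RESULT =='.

Compute (G \ add) ∪ pre:
  G ∩ del = {}  (empty — regression defined)
  G \ add = {in(p1,t1), pkg_at(p2,hub), pkg_at(p3,hub), truck_at(t1,hub)} \ {truck_at(t1,hub)} = {in(p1,t1), pkg_at(p2,hub), pkg_at(p3,hub)}
  ∪ pre   = {in(p1,t1), pkg_at(p2,hub), pkg_at(p3,hub)} ∪ {truck_at(t1,portB)}
          = {in(p1,t1), pkg_at(p2,hub), pkg_at(p3,hub), truck_at(t1,portB)}

== RESULT ==
["in(p1,t1)", "pkg_at(p2,hub)", "pkg_at(p3,hub)", "truck_at(t1,portB)"]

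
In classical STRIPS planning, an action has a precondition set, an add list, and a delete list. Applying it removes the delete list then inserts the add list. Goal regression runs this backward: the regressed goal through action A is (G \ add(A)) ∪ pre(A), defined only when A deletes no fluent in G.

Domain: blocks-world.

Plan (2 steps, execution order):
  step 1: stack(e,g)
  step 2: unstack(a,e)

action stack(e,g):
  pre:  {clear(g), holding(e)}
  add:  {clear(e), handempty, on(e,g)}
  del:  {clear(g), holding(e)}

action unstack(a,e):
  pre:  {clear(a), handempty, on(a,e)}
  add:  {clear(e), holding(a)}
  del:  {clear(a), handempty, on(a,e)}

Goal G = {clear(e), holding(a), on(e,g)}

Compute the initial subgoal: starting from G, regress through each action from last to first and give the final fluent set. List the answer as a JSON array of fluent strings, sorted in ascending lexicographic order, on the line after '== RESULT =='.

Regress step by step:
  through step 2 (unstack(a,e)): drop {clear(e), holding(a)}, keep {on(e,g)}, require {clear(a), handempty, on(a,e)}
    → {clear(a), handempty, on(a,e), on(e,g)}
  through step 1 (stack(e,g)): drop {handempty, on(e,g)}, keep {clear(a), on(a,e)}, require {clear(g), holding(e)}
    → {clear(a), clear(g), holding(e), on(a,e)}

== RESULT ==
["clear(a)", "clear(g)", "holding(e)", "on(a,e)"]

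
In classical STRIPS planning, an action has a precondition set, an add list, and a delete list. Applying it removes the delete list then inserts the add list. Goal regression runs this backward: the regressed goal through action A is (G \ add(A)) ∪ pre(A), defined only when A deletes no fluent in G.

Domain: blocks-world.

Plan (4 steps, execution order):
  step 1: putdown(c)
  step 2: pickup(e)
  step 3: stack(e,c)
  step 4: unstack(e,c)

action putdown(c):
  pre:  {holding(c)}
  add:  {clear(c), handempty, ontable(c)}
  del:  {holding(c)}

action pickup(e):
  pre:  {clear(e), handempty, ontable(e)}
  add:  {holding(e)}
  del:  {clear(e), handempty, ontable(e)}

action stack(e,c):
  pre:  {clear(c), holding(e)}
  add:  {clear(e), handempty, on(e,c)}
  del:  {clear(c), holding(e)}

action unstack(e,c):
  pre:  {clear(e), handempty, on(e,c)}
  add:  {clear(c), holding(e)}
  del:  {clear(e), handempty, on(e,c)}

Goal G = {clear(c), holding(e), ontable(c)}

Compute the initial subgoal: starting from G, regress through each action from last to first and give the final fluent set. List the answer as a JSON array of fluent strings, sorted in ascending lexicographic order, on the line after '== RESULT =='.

Work backward from the goal:
  through step 4 (unstack(e,c)): drop {clear(c), holding(e)}, keep {ontable(c)}, require {clear(e), handempty, on(e,c)}
    → {clear(e), handempty, on(e,c), ontable(c)}
  through step 3 (stack(e,c)): drop {clear(e), handempty, on(e,c)}, keep {ontable(c)}, require {clear(c), holding(e)}
    → {clear(c), holding(e), ontable(c)}
  through step 2 (pickup(e)): drop {holding(e)}, keep {clear(c), ontable(c)}, require {clear(e), handempty, ontable(e)}
    → {clear(c), clear(e), handempty, ontable(c), ontable(e)}
  through step 1 (putdown(c)): drop {clear(c), handempty, ontable(c)}, keep {clear(e), ontable(e)}, require {holding(c)}
    → {clear(e), holding(c), ontable(e)}

== RESULT ==
["clear(e)", "holding(c)", "ontable(e)"]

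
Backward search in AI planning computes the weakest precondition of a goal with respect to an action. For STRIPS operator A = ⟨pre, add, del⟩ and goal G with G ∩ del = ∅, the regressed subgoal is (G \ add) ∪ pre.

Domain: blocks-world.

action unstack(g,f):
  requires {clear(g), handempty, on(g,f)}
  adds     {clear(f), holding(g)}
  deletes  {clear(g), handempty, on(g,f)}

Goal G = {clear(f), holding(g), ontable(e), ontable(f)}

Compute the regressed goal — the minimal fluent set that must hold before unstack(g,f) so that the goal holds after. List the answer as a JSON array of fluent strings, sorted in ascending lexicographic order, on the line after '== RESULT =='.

Regress:
  G ∩ del = {}  (empty — regression defined)
  G \ add = {clear(f), holding(g), ontable(e), ontable(f)} \ {clear(f), holding(g)} = {ontable(e), ontable(f)}
  ∪ pre   = {ontable(e), ontable(f)} ∪ {clear(g), handempty, on(g,f)}
          = {clear(g), handempty, on(g,f), ontable(e), ontable(f)}

== RESULT ==
["clear(g)", "handempty", "on(g,f)", "ontable(e)", "ontable(f)"]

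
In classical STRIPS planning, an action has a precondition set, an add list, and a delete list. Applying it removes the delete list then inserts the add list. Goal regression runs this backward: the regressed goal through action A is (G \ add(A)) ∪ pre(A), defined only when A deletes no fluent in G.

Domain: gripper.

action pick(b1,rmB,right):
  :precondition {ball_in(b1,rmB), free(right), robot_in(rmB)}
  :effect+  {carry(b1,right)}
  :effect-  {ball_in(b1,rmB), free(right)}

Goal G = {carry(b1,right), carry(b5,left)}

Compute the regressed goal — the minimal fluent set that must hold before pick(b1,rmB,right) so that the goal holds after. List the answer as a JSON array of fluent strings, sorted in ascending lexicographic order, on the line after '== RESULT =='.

Compute (G \ add) ∪ pre:
  G ∩ del = {}  (empty — regression defined)
  G \ add = {carry(b1,right), carry(b5,left)} \ {carry(b1,right)} = {carry(b5,left)}
  ∪ pre   = {carry(b5,left)} ∪ {ball_in(b1,rmB), free(right), robot_in(rmB)}
          = {ball_in(b1,rmB), carry(b5,left), free(right), robot_in(rmB)}

== RESULT ==
["ball_in(b1,rmB)", "carry(b5,left)", "free(right)", "robot_in(rmB)"]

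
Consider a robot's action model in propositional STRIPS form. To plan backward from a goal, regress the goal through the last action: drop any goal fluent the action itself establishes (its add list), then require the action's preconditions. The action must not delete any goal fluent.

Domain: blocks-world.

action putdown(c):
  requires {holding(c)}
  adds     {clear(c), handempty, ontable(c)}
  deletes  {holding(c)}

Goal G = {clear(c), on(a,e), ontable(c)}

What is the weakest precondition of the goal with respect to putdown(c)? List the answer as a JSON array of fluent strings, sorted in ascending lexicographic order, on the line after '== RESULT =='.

Regress:
  G ∩ del = {}  (empty — regression defined)
  G \ add = {clear(c), on(a,e), ontable(c)} \ {clear(c), handempty, ontable(c)} = {on(a,e)}
  ∪ pre   = {on(a,e)} ∪ {holding(c)}
          = {holding(c), on(a,e)}

== RESULT ==
["holding(c)", "on(a,e)"]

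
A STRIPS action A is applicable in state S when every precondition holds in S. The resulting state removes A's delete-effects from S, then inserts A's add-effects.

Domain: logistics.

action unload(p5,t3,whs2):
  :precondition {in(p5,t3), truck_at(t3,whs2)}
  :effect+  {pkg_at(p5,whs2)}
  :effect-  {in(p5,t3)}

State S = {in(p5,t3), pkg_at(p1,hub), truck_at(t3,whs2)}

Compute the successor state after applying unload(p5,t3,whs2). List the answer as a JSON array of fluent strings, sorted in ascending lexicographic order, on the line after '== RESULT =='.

Compute (S \ del) ∪ add:
  pre ⊆ S: {in(p5,t3), truck_at(t3,whs2)} ⊆ S  — applicable
  S \ del = {pkg_at(p1,hub), truck_at(t3,whs2)}
  ∪ add   = {pkg_at(p1,hub), pkg_at(p5,whs2), truck_at(t3,whs2)}

== RESULT ==
["pkg_at(p1,hub)", "pkg_at(p5,whs2)", "truck_at(t3,whs2)"]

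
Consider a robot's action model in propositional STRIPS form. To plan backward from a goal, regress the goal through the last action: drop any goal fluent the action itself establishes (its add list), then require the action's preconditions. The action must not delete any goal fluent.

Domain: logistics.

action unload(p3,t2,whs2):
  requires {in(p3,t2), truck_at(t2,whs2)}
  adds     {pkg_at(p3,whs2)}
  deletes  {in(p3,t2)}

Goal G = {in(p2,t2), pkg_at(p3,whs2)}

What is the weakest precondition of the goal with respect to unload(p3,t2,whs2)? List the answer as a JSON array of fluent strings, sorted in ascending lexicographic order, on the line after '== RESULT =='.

Compute (G \ add) ∪ pre:
  G ∩ del = {}  (empty — regression defined)
  G \ add = {in(p2,t2), pkg_at(p3,whs2)} \ {pkg_at(p3,whs2)} = {in(p2,t2)}
  ∪ pre   = {in(p2,t2)} ∪ {in(p3,t2), truck_at(t2,whs2)}
          = {in(p2,t2), in(p3,t2), truck_at(t2,whs2)}

== RESULT ==
["in(p2,t2)", "in(p3,t2)", "truck_at(t2,whs2)"]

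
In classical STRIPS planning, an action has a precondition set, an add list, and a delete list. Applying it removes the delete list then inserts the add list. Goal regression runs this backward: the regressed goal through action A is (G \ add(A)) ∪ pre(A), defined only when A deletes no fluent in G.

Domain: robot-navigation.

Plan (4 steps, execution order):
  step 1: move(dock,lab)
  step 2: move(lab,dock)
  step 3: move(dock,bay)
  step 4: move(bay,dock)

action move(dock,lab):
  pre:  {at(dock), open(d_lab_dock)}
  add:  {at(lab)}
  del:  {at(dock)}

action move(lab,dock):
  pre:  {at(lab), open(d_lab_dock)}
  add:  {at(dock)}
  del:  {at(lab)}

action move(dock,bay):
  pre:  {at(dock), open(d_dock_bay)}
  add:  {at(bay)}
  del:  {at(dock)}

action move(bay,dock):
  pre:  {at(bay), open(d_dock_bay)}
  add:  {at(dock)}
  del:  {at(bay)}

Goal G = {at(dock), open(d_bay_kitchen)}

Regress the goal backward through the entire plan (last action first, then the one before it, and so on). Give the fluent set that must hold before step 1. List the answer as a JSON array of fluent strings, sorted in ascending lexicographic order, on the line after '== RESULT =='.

Regress step by step:
  through step 4 (move(bay,dock)): drop {at(dock)}, keep {open(d_bay_kitchen)}, require {at(bay), open(d_dock_bay)}
    → {at(bay), open(d_bay_kitchen), open(d_dock_bay)}
  through step 3 (move(dock,bay)): drop {at(bay)}, keep {open(d_bay_kitchen), open(d_dock_bay)}, require {at(dock), open(d_dock_bay)}
    → {at(dock), open(d_bay_kitchen), open(d_dock_bay)}
  through step 2 (move(lab,dock)): drop {at(dock)}, keep {open(d_bay_kitchen), open(d_dock_bay)}, require {at(lab), open(d_lab_dock)}
    → {at(lab), open(d_bay_kitchen), open(d_dock_bay), open(d_lab_dock)}
  through step 1 (move(dock,lab)): drop {at(lab)}, keep {open(d_bay_kitchen), open(d_dock_bay), open(d_lab_dock)}, require {at(dock), open(d_lab_dock)}
    → {at(dock), open(d_bay_kitchen), open(d_dock_bay), open(d_lab_dock)}

== RESULT ==
["at(dock)", "open(d_bay_kitchen)", "open(d_dock_bay)", "open(d_lab_dock)"]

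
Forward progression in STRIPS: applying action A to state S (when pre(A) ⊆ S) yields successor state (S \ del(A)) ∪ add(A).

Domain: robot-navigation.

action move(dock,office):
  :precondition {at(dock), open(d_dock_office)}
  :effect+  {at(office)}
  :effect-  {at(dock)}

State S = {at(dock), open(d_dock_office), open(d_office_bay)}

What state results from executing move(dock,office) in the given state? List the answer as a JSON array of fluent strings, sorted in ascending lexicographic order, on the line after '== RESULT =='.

Progress:
  pre ⊆ S: {at(dock), open(d_dock_office)} ⊆ S  — applicable
  S \ del = {open(d_dock_office), open(d_office_bay)}
  ∪ add   = {at(office), open(d_dock_office), open(d_office_bay)}

== RESULT ==
["at(office)", "open(d_dock_office)", "open(d_office_bay)"]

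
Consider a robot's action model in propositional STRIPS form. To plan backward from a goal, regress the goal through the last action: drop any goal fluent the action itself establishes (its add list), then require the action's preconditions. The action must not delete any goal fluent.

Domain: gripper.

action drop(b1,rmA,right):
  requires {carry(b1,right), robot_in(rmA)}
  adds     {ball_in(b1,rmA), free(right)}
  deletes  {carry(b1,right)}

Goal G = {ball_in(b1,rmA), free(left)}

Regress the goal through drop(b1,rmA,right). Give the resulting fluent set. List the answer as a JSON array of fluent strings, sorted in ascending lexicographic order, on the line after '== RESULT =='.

Compute (G \ add) ∪ pre:
  G ∩ del = {}  (empty — regression defined)
  G \ add = {ball_in(b1,rmA), free(left)} \ {ball_in(b1,rmA), free(right)} = {free(left)}
  ∪ pre   = {free(left)} ∪ {carry(b1,right), robot_in(rmA)}
          = {carry(b1,right), free(left), robot_in(rmA)}

== RESULT ==
["carry(b1,right)", "free(left)", "robot_in(rmA)"]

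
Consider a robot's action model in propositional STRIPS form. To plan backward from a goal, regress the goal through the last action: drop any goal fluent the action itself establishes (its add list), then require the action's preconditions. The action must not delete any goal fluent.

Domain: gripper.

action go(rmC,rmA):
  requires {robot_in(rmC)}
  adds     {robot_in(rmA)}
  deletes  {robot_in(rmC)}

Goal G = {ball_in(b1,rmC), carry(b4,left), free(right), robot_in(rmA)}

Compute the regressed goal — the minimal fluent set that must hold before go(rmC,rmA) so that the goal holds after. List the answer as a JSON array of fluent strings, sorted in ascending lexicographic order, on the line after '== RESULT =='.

Compute (G \ add) ∪ pre:
  G ∩ del = {}  (empty — regression defined)
  G \ add = {ball_in(b1,rmC), carry(b4,left), free(right), robot_in(rmA)} \ {robot_in(rmA)} = {ball_in(b1,rmC), carry(b4,left), free(right)}
  ∪ pre   = {ball_in(b1,rmC), carry(b4,left), free(right)} ∪ {robot_in(rmC)}
          = {ball_in(b1,rmC), carry(b4,left), free(right), robot_in(rmC)}

== RESULT ==
["ball_in(b1,rmC)", "carry(b4,left)", "free(right)", "robot_in(rmC)"]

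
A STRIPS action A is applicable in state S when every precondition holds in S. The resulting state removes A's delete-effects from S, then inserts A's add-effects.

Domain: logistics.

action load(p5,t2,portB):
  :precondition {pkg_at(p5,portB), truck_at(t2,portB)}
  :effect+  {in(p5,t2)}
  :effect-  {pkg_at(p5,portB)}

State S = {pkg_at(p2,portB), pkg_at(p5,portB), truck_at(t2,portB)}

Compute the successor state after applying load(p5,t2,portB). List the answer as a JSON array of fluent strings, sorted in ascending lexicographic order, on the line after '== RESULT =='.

Compute (S \ del) ∪ add:
  pre ⊆ S: {pkg_at(p5,portB), truck_at(t2,portB)} ⊆ S  — applicable
  S \ del = {pkg_at(p2,portB), truck_at(t2,portB)}
  ∪ add   = {in(p5,t2), pkg_at(p2,portB), truck_at(t2,portB)}

== RESULT ==
["in(p5,t2)", "pkg_at(p2,portB)", "truck_at(t2,portB)"]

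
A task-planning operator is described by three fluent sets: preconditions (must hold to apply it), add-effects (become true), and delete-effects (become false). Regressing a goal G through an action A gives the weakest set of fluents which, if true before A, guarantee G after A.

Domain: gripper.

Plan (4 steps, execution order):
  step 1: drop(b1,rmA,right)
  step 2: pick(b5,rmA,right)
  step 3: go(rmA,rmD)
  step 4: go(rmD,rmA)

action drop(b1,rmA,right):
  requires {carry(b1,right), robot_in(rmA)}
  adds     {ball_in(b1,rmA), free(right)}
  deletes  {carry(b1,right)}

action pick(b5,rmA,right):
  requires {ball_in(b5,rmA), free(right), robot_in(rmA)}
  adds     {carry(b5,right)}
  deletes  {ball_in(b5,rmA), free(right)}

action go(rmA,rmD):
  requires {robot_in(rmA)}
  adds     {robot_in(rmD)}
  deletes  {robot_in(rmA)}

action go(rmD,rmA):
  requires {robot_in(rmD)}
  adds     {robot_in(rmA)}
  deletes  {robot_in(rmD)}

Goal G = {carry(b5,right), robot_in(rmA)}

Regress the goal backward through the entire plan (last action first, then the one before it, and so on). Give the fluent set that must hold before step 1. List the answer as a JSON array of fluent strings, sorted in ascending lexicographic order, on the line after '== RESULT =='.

Work backward from the goal:
  through step 4 (go(rmD,rmA)): drop {robot_in(rmA)}, keep {carry(b5,right)}, require {robot_in(rmD)}
    → {carry(b5,right), robot_in(rmD)}
  through step 3 (go(rmA,rmD)): drop {robot_in(rmD)}, keep {carry(b5,right)}, require {robot_in(rmA)}
    → {carry(b5,right), robot_in(rmA)}
  through step 2 (pick(b5,rmA,right)): drop {carry(b5,right)}, keep {robot_in(rmA)}, require {ball_in(b5,rmA), free(right), robot_in(rmA)}
    → {ball_in(b5,rmA), free(right), robot_in(rmA)}
  through step 1 (drop(b1,rmA,right)): drop {free(right)}, keep {ball_in(b5,rmA), robot_in(rmA)}, require {carry(b1,right), robot_in(rmA)}
    → {ball_in(b5,rmA), carry(b1,right), robot_in(rmA)}

== RESULT ==
["ball_in(b5,rmA)", "carry(b1,right)", "robot_in(rmA)"]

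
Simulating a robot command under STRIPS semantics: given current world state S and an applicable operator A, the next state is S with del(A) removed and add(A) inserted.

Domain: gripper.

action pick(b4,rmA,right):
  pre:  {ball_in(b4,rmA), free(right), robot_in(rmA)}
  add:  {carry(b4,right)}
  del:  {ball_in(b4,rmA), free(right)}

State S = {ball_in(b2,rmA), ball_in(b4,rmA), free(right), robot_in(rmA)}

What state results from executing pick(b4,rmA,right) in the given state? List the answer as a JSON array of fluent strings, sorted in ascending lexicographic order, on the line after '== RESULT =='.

Compute (S \ del) ∪ add:
  pre ⊆ S: {ball_in(b4,rmA), free(right), robot_in(rmA)} ⊆ S  — applicable
  S \ del = {ball_in(b2,rmA), robot_in(rmA)}
  ∪ add   = {ball_in(b2,rmA), carry(b4,right), robot_in(rmA)}

== RESULT ==
["ball_in(b2,rmA)", "carry(b4,right)", "robot_in(rmA)"]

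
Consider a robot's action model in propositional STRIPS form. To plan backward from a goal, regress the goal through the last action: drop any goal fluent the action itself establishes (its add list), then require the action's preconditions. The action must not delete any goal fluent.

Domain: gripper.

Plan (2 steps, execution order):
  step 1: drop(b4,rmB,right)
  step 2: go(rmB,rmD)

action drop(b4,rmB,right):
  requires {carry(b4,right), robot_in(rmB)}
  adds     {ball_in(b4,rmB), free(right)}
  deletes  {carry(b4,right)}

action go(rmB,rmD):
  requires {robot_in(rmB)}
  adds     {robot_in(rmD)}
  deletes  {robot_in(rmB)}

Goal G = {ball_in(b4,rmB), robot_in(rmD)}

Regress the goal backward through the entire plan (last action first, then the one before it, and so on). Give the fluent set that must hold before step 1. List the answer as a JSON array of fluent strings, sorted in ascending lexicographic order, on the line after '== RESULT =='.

Regress step by step:
  through step 2 (go(rmB,rmD)): drop {robot_in(rmD)}, keep {ball_in(b4,rmB)}, require {robot_in(rmB)}
    → {ball_in(b4,rmB), robot_in(rmB)}
  through step 1 (drop(b4,rmB,right)): drop {ball_in(b4,rmB)}, keep {robot_in(rmB)}, require {carry(b4,right), robot_in(rmB)}
    → {carry(b4,right), robot_in(rmB)}

== RESULT ==
["carry(b4,right)", "robot_in(rmB)"]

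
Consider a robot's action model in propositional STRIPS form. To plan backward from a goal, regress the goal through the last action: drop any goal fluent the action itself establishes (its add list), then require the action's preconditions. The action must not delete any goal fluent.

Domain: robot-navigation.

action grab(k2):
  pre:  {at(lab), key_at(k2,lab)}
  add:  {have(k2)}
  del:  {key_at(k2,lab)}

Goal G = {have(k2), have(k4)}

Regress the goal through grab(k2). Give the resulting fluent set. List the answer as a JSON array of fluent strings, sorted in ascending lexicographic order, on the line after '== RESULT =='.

Regress:
  G ∩ del = {}  (empty — regression defined)
  G \ add = {have(k2), have(k4)} \ {have(k2)} = {have(k4)}
  ∪ pre   = {have(k4)} ∪ {at(lab), key_at(k2,lab)}
          = {at(lab), have(k4), key_at(k2,lab)}

== RESULT ==
["at(lab)", "have(k4)", "key_at(k2,lab)"]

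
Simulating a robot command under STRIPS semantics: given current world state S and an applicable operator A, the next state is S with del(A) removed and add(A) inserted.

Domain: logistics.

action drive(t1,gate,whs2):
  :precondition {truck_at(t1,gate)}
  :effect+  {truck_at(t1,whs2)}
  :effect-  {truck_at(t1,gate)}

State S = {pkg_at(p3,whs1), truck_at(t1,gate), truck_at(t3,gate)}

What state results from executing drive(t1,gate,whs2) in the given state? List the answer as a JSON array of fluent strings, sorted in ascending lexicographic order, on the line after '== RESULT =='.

Compute (S \ del) ∪ add:
  pre ⊆ S: {truck_at(t1,gate)} ⊆ S  — applicable
  S \ del = {pkg_at(p3,whs1), truck_at(t3,gate)}
  ∪ add   = {pkg_at(p3,whs1), truck_at(t1,whs2), truck_at(t3,gate)}

== RESULT ==
["pkg_at(p3,whs1)", "truck_at(t1,whs2)", "truck_at(t3,gate)"]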